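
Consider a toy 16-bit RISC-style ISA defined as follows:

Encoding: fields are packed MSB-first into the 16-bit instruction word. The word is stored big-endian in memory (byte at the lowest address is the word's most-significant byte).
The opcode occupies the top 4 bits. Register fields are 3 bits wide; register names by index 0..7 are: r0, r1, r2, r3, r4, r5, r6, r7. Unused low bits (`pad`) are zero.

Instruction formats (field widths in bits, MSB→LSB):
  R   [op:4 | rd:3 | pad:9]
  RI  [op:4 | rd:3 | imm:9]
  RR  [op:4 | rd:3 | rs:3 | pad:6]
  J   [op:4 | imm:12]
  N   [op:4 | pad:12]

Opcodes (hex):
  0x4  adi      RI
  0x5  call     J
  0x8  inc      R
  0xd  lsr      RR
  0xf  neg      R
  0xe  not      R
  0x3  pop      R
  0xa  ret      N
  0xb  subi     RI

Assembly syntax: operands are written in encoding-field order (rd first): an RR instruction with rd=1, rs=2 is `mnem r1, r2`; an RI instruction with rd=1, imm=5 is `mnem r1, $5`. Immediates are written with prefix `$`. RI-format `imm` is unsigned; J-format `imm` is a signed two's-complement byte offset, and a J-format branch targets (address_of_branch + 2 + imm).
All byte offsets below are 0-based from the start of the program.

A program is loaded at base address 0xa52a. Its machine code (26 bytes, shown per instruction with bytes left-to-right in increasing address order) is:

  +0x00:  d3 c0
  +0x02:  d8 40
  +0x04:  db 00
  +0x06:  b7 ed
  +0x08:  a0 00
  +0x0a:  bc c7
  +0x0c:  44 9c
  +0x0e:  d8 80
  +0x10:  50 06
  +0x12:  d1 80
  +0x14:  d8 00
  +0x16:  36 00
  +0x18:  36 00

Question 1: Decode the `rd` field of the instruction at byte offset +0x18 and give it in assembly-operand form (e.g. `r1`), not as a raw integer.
[18] 36 00 → 0x3600
  top 4b → 0x3 → pop [R]
  [11:9] rd=3 = r3

r3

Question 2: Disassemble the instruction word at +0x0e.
lsr r4, r2

off 0x0e: read d8 80 as big → 0xd880
  opcode bits[15:12]=0xd: lsr/RR
  rd: (w>>9)&0x7=0x4 → r4
  rs: (w>>6)&0x7=0x2 → r2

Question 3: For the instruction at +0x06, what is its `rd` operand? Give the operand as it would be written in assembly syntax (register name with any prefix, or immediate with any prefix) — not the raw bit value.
r3

off 0x06: read b7 ed as big → 0xb7ed
  op=0xb7ed>>12=0xb ⇒ subi (RI)
  [11:9] rd=3 = r3
  [8:0] imm=493 = $493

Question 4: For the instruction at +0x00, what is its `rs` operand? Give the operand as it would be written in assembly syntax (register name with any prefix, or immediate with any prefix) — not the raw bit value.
+0x00: d3 c0 ⇒ word 0xd3c0 (big)
  op=0xd3c0>>12=0xd ⇒ lsr (RR)
  rd: (w>>9)&0x7=0x1 → r1
  rs: (w>>6)&0x7=0x7 → r7

r7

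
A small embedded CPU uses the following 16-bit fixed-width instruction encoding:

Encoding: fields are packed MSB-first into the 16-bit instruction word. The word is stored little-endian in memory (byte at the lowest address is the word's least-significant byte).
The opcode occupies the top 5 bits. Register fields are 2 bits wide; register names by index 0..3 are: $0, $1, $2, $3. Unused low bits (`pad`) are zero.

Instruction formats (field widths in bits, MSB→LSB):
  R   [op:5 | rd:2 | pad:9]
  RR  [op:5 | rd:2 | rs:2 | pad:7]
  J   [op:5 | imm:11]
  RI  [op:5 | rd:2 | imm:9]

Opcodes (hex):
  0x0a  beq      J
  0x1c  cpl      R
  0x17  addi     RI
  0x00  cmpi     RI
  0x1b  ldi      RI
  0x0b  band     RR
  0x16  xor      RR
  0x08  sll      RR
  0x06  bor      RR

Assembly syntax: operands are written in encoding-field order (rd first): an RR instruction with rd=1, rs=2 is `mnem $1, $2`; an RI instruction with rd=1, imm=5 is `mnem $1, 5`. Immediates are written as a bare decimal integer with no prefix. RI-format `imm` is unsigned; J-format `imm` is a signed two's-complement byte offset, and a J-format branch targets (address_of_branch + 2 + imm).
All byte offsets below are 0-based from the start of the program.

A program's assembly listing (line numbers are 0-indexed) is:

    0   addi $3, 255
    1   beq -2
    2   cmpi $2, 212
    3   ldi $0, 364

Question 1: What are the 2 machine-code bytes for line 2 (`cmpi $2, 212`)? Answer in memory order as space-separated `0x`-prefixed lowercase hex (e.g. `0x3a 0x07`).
2. cmpi fields op=0x0:5|rd=2:2|imm=212:9 → word 04d4h → d4 04

0xd4 0x04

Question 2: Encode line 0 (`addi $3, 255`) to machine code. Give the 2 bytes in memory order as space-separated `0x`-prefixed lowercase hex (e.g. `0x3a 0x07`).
0xff 0xbe

L0: addi op=0x17:5|rd=3:2|imm=255:9 ⇒ 0xbeff ⇒ little ff be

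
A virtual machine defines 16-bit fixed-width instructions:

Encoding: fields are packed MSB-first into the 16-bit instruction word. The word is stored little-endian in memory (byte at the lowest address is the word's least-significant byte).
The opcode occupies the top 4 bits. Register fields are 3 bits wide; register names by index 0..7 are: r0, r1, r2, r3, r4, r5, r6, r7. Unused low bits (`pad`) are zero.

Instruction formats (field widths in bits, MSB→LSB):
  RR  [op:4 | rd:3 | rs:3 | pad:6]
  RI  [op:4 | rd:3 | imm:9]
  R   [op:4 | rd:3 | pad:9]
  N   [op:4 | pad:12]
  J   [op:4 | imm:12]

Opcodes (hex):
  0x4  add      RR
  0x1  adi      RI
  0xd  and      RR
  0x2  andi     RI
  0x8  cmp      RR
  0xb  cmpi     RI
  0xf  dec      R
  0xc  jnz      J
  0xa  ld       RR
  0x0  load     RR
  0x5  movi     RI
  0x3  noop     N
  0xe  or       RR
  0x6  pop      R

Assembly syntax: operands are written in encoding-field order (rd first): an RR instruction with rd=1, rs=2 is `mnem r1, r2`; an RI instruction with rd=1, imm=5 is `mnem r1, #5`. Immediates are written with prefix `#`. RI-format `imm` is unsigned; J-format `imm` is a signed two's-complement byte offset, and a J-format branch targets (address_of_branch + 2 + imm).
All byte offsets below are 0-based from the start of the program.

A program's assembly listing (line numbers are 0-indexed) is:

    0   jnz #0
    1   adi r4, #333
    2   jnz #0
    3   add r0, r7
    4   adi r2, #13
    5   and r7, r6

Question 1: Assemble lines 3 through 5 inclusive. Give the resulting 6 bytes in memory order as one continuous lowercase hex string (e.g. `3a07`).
L3: add op=0x4:4|rd=0:3|rs=7:3|pad=0:6 ⇒ 0x41c0 ⇒ little c0 41
L4: adi op=0x1:4|rd=2:3|imm=13:9 ⇒ 0x140d ⇒ little 0d 14
L5: and op=0xd:4|rd=7:3|rs=6:3|pad=0:6 ⇒ 0xdf80 ⇒ little 80 df

c0410d1480df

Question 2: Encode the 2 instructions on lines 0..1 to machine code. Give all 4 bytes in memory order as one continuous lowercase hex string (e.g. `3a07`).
00c04d19

line 0 (jnz): pack op=0xc:4|imm=0:12 = 0xc000; little→ 00 c0
line 1 (adi): pack op=0x1:4|rd=4:3|imm=333:9 = 0x194d; little→ 4d 19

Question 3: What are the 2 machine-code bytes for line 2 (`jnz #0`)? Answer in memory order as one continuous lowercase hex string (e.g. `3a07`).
L2: jnz op=0xc:4|imm=0:12 ⇒ 0xc000 ⇒ little 00 c0

00c0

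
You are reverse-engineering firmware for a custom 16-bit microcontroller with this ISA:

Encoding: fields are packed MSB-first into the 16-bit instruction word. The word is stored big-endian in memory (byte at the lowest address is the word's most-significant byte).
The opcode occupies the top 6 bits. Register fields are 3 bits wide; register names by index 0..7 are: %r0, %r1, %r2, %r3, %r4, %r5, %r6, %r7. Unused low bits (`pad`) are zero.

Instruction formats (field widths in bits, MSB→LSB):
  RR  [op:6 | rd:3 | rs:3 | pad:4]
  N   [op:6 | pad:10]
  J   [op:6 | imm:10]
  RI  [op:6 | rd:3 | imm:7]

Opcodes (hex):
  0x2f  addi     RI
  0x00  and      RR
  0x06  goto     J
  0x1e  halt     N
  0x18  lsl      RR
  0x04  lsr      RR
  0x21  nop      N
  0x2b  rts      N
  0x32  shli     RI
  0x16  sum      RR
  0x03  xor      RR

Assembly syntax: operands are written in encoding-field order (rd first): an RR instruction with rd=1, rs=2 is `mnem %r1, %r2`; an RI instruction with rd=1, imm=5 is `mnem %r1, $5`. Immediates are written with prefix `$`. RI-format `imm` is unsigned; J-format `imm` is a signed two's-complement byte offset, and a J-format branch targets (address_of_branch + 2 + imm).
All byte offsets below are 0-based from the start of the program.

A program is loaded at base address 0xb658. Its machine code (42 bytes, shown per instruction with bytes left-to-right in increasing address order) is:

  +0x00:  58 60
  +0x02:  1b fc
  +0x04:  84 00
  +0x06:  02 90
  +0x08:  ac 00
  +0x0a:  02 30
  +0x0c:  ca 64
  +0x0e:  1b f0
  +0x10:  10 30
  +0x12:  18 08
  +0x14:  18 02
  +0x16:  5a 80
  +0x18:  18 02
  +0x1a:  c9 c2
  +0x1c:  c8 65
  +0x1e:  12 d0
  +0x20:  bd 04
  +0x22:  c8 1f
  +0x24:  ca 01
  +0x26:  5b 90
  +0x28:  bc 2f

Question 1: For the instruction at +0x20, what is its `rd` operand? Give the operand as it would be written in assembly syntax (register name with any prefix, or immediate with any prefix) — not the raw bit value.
%r2

+0x20: bd 04 ⇒ word 0xbd04 (big)
  opcode bits[15:10]=0x2f: addi/RI
  rd@[9:7]=0x2 ⇒ %r2
  imm@[6:0]=0x4 ⇒ $4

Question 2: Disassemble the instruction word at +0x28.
addi %r0, $47

off 0x28: read bc 2f as big → 0xbc2f
  top 6b → 0x2f → addi [RI]
  rd: (w>>7)&0x7=0x0 → %r0
  imm: (w>>0)&0x7f=0x2f → $47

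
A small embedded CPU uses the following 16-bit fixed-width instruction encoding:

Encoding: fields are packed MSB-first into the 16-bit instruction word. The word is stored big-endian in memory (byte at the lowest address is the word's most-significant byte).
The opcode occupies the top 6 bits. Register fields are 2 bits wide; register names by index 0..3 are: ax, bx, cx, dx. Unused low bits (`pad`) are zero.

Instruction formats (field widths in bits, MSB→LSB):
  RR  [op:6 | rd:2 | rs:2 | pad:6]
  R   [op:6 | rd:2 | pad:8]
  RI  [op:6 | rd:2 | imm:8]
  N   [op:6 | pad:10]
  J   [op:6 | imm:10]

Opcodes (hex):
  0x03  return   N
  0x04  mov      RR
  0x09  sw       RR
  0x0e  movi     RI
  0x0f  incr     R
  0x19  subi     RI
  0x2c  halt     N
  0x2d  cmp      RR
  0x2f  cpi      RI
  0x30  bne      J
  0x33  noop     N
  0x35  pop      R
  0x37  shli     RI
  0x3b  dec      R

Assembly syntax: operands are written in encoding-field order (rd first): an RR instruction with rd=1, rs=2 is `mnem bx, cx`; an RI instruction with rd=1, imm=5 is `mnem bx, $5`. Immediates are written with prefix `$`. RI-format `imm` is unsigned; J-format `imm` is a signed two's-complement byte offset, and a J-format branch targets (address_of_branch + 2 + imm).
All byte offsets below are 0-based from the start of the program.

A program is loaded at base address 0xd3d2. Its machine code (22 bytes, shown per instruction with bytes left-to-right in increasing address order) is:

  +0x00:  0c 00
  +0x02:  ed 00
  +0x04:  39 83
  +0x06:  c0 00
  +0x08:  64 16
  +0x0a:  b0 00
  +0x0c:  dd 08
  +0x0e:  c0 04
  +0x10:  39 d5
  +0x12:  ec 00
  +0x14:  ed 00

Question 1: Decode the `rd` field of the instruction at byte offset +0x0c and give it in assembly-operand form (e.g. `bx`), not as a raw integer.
+0x0c: dd 08 ⇒ word 0xdd08 (big)
  top 6b → 0x37 → shli [RI]
  rd@[9:8]=0x1 ⇒ bx
  imm@[7:0]=0x8 ⇒ $8

bx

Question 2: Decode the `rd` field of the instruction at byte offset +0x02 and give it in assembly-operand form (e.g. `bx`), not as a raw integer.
[02] ed 00 → 0xed00
  top 6b → 0x3b → dec [R]
  rd@[9:8]=0x1 ⇒ bx

bx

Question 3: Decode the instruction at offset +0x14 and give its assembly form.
[14] ed 00 → 0xed00
  op=0xed00>>10=0x3b ⇒ dec (R)
  rd: (w>>8)&0x3=0x1 → bx

dec bx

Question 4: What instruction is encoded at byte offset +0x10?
off 0x10: read 39 d5 as big → 0x39d5
  op=0x39d5>>10=0xe ⇒ movi (RI)
  [9:8] rd=1 = bx
  [7:0] imm=213 = $213

movi bx, $213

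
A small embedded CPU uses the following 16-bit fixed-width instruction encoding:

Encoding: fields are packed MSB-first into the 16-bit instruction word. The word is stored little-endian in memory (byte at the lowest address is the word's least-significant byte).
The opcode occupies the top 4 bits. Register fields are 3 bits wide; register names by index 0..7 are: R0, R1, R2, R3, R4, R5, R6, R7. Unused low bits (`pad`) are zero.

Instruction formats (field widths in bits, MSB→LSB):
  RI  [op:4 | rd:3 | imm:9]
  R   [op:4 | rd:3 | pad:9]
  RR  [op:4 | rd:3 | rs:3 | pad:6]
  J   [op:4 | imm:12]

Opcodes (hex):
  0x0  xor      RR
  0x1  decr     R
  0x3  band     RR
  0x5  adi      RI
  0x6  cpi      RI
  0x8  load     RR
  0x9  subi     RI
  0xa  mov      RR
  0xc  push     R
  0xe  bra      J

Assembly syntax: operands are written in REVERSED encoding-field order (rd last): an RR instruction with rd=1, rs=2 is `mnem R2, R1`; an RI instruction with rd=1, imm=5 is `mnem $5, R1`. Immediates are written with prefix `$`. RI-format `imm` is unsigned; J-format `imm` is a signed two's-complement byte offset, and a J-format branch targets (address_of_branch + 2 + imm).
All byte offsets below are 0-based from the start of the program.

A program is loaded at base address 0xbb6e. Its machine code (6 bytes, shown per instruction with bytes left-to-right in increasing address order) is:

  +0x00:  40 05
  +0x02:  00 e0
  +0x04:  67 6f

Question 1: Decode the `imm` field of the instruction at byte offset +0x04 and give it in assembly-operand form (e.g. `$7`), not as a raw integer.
$359

[04] 67 6f → 0x6f67
  opcode bits[15:12]=0x6: cpi/RI
  rd: (w>>9)&0x7=0x7 → R7
  imm: (w>>0)&0x1ff=0x167 → $359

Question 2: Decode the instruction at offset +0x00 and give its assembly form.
xor R5, R2

@+00  little-endian(40 05) = 0x0540
  opcode bits[15:12]=0x0: xor/RR
  [11:9] rd=2 = R2
  [8:6] rs=5 = R5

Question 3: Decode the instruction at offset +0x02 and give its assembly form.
[02] 00 e0 → 0xe000
  op=0xe000>>12=0xe ⇒ bra (J)
  [11:0] imm=0 = $0

bra $0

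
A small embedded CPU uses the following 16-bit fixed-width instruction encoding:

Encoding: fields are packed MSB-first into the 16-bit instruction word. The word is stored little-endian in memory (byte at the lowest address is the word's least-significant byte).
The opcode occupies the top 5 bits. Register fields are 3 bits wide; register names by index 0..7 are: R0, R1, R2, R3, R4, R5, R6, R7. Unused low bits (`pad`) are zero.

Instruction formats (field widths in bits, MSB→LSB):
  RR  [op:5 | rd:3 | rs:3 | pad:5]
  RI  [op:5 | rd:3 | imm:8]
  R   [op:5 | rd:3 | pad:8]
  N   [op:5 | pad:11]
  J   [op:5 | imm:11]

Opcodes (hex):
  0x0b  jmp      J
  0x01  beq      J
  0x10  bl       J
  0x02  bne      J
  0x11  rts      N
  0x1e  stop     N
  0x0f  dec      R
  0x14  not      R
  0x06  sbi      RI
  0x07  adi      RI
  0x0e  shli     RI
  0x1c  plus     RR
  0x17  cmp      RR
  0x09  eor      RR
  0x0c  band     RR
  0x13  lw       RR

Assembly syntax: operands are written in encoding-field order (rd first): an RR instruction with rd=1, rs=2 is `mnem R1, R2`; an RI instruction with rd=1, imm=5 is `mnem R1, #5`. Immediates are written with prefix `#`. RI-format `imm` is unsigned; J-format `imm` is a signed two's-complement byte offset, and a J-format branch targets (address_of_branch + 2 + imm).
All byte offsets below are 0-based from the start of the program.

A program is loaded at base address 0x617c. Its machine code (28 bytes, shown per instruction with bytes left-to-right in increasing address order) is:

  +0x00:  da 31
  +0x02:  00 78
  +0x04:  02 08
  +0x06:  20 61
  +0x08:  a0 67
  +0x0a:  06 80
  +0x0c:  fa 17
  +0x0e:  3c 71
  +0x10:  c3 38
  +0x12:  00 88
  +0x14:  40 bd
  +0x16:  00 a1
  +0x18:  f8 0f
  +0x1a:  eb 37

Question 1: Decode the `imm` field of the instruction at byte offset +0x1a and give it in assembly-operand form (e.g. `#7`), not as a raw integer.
@+1a  little-endian(eb 37) = 0x37eb
  top 5b → 0x6 → sbi [RI]
  rd@[10:8]=0x7 ⇒ R7
  imm@[7:0]=0xeb ⇒ #235

#235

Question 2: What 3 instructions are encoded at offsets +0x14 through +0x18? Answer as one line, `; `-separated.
+0x14: 40 bd ⇒ word 0xbd40 (little)
  op=0xbd40>>11=0x17 ⇒ cmp (RR)
  rd: (w>>8)&0x7=0x5 → R5
  rs: (w>>5)&0x7=0x2 → R2
+0x16: 00 a1 ⇒ word 0xa100 (little)
  op=0xa100>>11=0x14 ⇒ not (R)
  rd: (w>>8)&0x7=0x1 → R1
+0x18: f8 0f ⇒ word 0x0ff8 (little)
  op=0x0ff8>>11=0x1 ⇒ beq (J)
  imm: (w>>0)&0x7ff=0x7f8 (s11→-8) → #-8

cmp R5, R2; not R1; beq #-8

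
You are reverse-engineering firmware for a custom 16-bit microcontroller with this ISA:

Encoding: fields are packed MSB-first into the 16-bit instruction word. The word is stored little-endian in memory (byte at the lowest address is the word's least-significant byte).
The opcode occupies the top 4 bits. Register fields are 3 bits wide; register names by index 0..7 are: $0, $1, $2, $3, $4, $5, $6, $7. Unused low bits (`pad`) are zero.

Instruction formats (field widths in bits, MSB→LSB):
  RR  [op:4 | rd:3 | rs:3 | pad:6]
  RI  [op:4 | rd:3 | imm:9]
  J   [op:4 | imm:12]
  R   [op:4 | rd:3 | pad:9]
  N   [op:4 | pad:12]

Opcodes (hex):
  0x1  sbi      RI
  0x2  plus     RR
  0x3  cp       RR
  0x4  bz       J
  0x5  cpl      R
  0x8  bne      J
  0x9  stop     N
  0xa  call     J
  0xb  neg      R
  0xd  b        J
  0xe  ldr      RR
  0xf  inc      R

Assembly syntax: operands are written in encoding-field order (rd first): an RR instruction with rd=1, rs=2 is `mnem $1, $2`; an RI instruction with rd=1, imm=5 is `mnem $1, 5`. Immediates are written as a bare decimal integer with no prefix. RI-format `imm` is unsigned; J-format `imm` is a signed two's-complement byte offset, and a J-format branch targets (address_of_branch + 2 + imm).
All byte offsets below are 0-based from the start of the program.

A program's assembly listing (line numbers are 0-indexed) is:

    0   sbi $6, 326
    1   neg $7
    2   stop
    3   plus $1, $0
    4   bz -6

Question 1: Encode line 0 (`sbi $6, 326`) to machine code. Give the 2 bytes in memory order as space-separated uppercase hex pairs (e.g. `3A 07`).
46 1D

line 0 (sbi): pack op=0x1:4|rd=6:3|imm=326:9 = 0x1d46; little→ 46 1d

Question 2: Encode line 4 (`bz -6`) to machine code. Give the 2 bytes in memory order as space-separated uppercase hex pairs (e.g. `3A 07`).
FA 4F

4. bz fields op=0x4:4|imm=-6:12 → word 4ffah → fa 4f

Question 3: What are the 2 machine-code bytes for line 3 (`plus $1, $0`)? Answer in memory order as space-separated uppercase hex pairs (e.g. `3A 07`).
00 22

3. plus fields op=0x2:4|rd=1:3|rs=0:3|pad=0:6 → word 2200h → 00 22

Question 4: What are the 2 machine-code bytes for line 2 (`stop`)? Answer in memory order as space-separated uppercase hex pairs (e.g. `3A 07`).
00 90

2. stop fields op=0x9:4|pad=0:12 → word 9000h → 00 90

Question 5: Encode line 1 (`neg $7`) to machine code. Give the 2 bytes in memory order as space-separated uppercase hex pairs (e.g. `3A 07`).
00 BE

L1: neg op=0xb:4|rd=7:3|pad=0:9 ⇒ 0xbe00 ⇒ little 00 be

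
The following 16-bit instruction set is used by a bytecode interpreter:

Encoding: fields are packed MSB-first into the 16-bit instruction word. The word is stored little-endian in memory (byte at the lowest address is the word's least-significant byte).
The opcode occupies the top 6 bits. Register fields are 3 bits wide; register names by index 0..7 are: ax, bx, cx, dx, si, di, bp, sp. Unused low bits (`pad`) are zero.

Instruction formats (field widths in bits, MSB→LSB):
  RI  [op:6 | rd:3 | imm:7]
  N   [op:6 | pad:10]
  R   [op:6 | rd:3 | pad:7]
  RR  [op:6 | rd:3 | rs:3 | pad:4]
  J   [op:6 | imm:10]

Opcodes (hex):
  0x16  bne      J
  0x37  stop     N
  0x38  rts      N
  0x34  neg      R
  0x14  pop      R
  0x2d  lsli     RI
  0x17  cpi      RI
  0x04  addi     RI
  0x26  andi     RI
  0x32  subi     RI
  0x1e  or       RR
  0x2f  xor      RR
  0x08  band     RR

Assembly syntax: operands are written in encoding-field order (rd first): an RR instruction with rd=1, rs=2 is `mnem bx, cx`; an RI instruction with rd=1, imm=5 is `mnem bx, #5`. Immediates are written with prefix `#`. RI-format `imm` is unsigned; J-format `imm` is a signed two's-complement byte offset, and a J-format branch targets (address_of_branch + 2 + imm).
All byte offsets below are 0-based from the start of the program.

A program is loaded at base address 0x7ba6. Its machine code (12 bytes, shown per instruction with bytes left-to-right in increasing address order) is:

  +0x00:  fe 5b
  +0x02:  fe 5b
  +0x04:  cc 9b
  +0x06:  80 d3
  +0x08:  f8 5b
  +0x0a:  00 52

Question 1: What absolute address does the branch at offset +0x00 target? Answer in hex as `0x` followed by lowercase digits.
0x7ba6

@+00  little-endian(fe 5b) = 0x5bfe
  op=0x5bfe>>10=0x16 ⇒ bne (J)
  [9:0] imm=1022 (s10→-2) = #-2
  target = base 0x7ba6 + off 0x00 + 2 + imm -2 = 0x7ba6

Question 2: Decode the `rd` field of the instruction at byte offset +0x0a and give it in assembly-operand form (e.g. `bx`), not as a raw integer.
si

@+0a  little-endian(00 52) = 0x5200
  op=0x5200>>10=0x14 ⇒ pop (R)
  [9:7] rd=4 = si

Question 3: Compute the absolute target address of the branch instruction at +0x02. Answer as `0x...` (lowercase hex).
0x7ba8

+0x02: fe 5b ⇒ word 0x5bfe (little)
  top 6b → 0x16 → bne [J]
  imm: (w>>0)&0x3ff=0x3fe (s10→-2) → #-2
  target = base 0x7ba6 + off 0x02 + 2 + imm -2 = 0x7ba8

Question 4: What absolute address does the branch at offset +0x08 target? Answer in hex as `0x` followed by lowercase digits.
off 0x08: read f8 5b as little → 0x5bf8
  opcode bits[15:10]=0x16: bne/J
  imm: (w>>0)&0x3ff=0x3f8 (s10→-8) → #-8
  target = base 0x7ba6 + off 0x08 + 2 + imm -8 = 0x7ba8

0x7ba8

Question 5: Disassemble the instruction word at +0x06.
neg sp

[06] 80 d3 → 0xd380
  opcode bits[15:10]=0x34: neg/R
  [9:7] rd=7 = sp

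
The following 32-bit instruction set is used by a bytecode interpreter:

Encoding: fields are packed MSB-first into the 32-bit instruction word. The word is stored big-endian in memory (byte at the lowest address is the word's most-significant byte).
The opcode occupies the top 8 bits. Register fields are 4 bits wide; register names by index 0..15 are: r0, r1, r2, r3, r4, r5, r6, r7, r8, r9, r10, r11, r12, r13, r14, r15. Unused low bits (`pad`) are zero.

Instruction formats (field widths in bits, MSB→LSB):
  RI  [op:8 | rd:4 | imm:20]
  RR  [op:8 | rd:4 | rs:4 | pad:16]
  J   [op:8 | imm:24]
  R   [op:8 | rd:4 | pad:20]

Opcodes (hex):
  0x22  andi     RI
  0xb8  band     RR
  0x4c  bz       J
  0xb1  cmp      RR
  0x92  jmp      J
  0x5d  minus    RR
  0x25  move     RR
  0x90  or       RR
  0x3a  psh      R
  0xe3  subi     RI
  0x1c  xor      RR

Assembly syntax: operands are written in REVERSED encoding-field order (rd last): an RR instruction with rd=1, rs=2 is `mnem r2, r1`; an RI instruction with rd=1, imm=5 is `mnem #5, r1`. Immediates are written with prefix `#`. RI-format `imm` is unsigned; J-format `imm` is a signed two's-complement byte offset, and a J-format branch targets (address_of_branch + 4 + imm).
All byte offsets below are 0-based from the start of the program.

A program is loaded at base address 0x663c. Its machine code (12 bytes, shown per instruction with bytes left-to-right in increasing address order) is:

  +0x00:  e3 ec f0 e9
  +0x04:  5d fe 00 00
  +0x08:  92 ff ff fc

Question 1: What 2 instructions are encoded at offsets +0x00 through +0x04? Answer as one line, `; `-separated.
subi #848105, r14; minus r14, r15

[00] e3 ec f0 e9 → 0xe3ecf0e9
  op=0xe3ecf0e9>>24=0xe3 ⇒ subi (RI)
  rd: (w>>20)&0xf=0xe → r14
  imm: (w>>0)&0xfffff=0xcf0e9 → #848105
[04] 5d fe 00 00 → 0x5dfe0000
  op=0x5dfe0000>>24=0x5d ⇒ minus (RR)
  rd: (w>>20)&0xf=0xf → r15
  rs: (w>>16)&0xf=0xe → r14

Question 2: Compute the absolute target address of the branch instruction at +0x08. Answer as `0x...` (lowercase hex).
+0x08: 92 ff ff fc ⇒ word 0x92fffffc (big)
  op=0x92fffffc>>24=0x92 ⇒ jmp (J)
  [23:0] imm=16777212 (s24→-4) = #-4
  target = base 0x663c + off 0x08 + 4 + imm -4 = 0x6644

0x6644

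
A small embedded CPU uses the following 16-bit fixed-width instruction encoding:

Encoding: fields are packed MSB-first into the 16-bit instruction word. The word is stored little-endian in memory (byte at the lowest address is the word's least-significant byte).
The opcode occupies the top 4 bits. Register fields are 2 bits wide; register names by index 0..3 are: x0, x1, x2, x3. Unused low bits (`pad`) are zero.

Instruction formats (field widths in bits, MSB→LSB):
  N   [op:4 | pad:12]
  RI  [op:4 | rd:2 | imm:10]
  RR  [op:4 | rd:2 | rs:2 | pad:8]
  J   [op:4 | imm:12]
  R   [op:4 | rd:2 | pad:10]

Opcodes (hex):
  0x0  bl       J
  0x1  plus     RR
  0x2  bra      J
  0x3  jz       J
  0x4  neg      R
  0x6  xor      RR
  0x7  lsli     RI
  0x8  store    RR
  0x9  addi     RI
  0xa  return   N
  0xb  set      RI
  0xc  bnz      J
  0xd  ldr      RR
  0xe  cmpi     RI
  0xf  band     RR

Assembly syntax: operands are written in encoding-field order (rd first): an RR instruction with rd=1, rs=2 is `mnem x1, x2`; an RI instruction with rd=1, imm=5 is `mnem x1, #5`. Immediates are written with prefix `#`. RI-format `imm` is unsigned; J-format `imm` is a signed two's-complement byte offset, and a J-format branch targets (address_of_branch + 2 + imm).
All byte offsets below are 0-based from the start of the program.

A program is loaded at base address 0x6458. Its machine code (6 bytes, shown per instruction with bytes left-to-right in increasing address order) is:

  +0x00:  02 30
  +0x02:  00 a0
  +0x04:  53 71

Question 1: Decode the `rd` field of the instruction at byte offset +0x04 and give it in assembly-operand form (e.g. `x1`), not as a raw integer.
[04] 53 71 → 0x7153
  top 4b → 0x7 → lsli [RI]
  rd@[11:10]=0x0 ⇒ x0
  imm@[9:0]=0x153 ⇒ #339

x0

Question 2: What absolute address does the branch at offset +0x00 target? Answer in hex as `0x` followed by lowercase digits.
0x645c

@+00  little-endian(02 30) = 0x3002
  op=0x3002>>12=0x3 ⇒ jz (J)
  imm@[11:0]=0x2 ⇒ #2
  target = base 0x6458 + off 0x00 + 2 + imm 2 = 0x645c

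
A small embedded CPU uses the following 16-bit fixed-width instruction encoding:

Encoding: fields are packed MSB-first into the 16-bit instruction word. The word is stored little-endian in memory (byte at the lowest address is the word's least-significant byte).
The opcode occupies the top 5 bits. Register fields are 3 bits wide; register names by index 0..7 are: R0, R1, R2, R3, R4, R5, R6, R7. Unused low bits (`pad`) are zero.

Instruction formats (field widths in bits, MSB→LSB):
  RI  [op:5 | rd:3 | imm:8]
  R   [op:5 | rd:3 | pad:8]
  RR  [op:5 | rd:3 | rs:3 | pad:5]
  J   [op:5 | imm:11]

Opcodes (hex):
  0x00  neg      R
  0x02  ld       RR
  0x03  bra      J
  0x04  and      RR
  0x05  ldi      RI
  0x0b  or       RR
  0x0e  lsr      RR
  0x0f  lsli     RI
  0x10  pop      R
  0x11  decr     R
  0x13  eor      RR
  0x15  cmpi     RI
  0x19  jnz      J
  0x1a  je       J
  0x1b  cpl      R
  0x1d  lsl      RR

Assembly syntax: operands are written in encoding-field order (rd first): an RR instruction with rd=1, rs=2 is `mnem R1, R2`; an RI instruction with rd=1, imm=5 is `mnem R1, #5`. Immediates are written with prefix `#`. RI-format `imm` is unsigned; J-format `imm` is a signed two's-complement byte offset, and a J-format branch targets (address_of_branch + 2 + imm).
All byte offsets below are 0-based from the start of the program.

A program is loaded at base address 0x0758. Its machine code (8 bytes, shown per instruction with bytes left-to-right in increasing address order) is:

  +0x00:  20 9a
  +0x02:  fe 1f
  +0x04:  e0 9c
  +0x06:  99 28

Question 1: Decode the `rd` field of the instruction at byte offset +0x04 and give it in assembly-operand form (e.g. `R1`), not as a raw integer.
+0x04: e0 9c ⇒ word 0x9ce0 (little)
  opcode bits[15:11]=0x13: eor/RR
  rd: (w>>8)&0x7=0x4 → R4
  rs: (w>>5)&0x7=0x7 → R7

R4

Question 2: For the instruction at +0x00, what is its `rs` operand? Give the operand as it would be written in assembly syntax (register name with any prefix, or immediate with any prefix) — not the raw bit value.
R1

[00] 20 9a → 0x9a20
  op=0x9a20>>11=0x13 ⇒ eor (RR)
  rd@[10:8]=0x2 ⇒ R2
  rs@[7:5]=0x1 ⇒ R1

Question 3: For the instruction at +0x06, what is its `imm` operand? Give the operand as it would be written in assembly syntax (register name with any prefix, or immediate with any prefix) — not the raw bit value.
off 0x06: read 99 28 as little → 0x2899
  top 5b → 0x5 → ldi [RI]
  rd@[10:8]=0x0 ⇒ R0
  imm@[7:0]=0x99 ⇒ #153

#153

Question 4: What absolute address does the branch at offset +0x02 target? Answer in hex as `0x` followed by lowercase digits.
[02] fe 1f → 0x1ffe
  opcode bits[15:11]=0x3: bra/J
  [10:0] imm=2046 (s11→-2) = #-2
  target = base 0x0758 + off 0x02 + 2 + imm -2 = 0x075a

0x075a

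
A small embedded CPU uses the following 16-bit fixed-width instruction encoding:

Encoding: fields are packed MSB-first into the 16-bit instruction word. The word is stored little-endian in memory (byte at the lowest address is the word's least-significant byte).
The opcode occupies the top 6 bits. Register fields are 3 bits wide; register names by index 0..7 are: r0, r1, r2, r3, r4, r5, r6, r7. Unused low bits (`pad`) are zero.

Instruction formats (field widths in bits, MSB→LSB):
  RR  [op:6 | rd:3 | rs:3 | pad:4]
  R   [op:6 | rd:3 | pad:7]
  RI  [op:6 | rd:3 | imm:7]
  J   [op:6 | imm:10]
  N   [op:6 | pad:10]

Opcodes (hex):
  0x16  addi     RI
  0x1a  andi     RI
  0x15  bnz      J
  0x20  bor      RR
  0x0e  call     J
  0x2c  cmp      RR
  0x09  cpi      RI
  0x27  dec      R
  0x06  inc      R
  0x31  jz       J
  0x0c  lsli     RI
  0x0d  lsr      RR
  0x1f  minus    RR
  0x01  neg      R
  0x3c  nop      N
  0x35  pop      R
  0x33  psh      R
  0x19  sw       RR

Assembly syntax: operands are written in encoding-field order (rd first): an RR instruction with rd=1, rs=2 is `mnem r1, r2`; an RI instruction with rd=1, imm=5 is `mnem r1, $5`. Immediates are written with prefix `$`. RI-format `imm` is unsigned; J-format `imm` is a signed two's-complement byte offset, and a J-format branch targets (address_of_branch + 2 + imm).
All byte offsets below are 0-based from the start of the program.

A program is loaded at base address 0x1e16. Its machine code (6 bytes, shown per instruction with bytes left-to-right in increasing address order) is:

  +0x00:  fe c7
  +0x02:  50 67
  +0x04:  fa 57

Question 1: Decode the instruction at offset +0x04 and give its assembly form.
@+04  little-endian(fa 57) = 0x57fa
  op=0x57fa>>10=0x15 ⇒ bnz (J)
  [9:0] imm=1018 (s10→-6) = $-6

bnz $-6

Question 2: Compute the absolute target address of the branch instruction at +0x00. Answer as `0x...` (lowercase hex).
0x1e16

@+00  little-endian(fe c7) = 0xc7fe
  opcode bits[15:10]=0x31: jz/J
  imm: (w>>0)&0x3ff=0x3fe (s10→-2) → $-2
  target = base 0x1e16 + off 0x00 + 2 + imm -2 = 0x1e16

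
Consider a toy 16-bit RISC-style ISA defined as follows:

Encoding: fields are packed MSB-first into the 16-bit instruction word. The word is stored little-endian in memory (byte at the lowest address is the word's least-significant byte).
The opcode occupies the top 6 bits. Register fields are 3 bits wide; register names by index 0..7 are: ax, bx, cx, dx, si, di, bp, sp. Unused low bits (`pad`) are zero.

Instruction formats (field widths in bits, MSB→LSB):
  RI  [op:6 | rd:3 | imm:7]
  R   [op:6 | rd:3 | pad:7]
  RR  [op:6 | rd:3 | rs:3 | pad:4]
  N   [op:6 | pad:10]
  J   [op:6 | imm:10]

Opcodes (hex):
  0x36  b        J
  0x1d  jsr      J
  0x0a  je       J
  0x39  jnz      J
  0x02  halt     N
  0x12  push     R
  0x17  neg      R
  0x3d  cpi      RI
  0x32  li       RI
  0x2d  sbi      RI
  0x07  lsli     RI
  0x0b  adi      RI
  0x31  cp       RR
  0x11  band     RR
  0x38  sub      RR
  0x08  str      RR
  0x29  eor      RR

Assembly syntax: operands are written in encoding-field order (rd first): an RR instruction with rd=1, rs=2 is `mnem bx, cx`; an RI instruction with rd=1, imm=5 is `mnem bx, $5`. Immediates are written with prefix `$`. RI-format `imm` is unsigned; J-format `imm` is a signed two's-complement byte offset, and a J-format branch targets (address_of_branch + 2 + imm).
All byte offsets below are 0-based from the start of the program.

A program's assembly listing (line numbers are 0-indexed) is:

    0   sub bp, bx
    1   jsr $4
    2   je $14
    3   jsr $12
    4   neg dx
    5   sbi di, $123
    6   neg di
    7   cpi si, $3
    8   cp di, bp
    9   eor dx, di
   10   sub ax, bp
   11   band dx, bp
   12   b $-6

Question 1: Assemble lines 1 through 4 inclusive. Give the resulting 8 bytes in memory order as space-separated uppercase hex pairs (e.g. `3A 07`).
L1: jsr op=0x1d:6|imm=4:10 ⇒ 0x7404 ⇒ little 04 74
L2: je op=0xa:6|imm=14:10 ⇒ 0x280e ⇒ little 0e 28
L3: jsr op=0x1d:6|imm=12:10 ⇒ 0x740c ⇒ little 0c 74
L4: neg op=0x17:6|rd=3:3|pad=0:7 ⇒ 0x5d80 ⇒ little 80 5d

04 74 0E 28 0C 74 80 5D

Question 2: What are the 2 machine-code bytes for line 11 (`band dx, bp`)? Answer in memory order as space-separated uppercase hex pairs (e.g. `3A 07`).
11. band fields op=0x11:6|rd=3:3|rs=6:3|pad=0:4 → word 45e0h → e0 45

E0 45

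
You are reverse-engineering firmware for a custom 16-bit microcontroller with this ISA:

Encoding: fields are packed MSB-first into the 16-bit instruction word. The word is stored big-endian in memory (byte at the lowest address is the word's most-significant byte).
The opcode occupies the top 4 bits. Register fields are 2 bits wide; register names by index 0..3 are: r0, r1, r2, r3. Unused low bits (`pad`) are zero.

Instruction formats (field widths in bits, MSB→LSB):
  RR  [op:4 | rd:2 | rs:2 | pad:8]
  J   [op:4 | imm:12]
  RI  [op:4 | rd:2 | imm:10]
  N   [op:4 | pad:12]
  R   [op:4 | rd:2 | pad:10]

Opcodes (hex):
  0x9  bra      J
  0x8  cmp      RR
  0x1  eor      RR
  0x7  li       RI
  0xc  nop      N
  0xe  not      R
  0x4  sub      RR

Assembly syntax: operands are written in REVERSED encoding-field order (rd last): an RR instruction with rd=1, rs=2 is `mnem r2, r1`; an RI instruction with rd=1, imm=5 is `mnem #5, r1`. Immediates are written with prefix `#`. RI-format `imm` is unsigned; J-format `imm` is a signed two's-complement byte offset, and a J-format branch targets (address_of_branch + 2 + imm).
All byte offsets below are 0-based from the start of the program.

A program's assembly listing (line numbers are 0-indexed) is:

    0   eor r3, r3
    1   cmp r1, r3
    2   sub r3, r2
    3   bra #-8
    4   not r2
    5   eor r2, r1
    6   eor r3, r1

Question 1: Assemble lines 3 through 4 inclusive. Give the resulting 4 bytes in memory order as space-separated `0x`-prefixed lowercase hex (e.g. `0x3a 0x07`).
L3: bra op=0x9:4|imm=-8:12 ⇒ 0x9ff8 ⇒ big 9f f8
L4: not op=0xe:4|rd=2:2|pad=0:10 ⇒ 0xe800 ⇒ big e8 00

0x9f 0xf8 0xe8 0x00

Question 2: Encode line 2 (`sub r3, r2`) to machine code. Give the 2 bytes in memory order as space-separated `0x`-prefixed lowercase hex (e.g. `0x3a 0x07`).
2. sub fields op=0x4:4|rd=2:2|rs=3:2|pad=0:8 → word 4b00h → 4b 00

0x4b 0x00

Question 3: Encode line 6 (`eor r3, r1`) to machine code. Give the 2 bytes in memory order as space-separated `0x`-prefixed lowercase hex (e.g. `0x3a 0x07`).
line 6 (eor): pack op=0x1:4|rd=1:2|rs=3:2|pad=0:8 = 0x1700; big→ 17 00

0x17 0x00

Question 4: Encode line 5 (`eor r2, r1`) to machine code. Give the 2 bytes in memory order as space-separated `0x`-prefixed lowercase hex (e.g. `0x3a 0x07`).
0x16 0x00

5. eor fields op=0x1:4|rd=1:2|rs=2:2|pad=0:8 → word 1600h → 16 00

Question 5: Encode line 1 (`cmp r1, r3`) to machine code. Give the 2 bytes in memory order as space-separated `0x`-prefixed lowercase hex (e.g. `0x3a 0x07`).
line 1 (cmp): pack op=0x8:4|rd=3:2|rs=1:2|pad=0:8 = 0x8d00; big→ 8d 00

0x8d 0x00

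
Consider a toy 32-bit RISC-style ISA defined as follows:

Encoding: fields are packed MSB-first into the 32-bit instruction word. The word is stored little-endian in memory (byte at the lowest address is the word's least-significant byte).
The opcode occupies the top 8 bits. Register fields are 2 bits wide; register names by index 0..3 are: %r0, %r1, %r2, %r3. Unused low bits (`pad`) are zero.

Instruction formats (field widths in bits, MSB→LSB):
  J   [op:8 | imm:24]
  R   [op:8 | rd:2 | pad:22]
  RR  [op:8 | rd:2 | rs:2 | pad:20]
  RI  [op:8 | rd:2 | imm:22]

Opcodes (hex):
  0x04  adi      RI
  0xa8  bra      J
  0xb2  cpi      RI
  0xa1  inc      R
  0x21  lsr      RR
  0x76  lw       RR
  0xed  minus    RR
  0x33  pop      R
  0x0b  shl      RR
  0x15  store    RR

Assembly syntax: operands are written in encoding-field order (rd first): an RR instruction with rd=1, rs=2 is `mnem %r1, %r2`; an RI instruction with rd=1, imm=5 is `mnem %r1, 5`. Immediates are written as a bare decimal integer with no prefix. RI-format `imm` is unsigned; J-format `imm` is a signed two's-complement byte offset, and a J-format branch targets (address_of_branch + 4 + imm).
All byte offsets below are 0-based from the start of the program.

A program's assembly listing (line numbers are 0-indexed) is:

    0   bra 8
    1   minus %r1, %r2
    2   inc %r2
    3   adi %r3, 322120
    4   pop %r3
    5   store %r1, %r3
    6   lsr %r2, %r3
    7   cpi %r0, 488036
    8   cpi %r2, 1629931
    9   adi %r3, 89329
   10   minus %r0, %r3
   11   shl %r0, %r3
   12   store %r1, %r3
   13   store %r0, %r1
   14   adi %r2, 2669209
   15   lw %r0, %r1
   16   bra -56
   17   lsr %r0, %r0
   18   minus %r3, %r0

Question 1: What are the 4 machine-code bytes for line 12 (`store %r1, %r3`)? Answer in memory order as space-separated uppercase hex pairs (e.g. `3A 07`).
line 12 (store): pack op=0x15:8|rd=1:2|rs=3:2|pad=0:20 = 0x15700000; little→ 00 00 70 15

00 00 70 15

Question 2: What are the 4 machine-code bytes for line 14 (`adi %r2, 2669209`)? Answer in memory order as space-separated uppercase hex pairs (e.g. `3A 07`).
line 14 (adi): pack op=0x4:8|rd=2:2|imm=2669209:22 = 0x04a8ba99; little→ 99 ba a8 04

99 BA A8 04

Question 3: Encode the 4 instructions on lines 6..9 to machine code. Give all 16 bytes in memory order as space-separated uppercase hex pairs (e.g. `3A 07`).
00 00 B0 21 64 72 07 B2 EB DE 98 B2 F1 5C C1 04

line 6 (lsr): pack op=0x21:8|rd=2:2|rs=3:2|pad=0:20 = 0x21b00000; little→ 00 00 b0 21
line 7 (cpi): pack op=0xb2:8|rd=0:2|imm=488036:22 = 0xb2077264; little→ 64 72 07 b2
line 8 (cpi): pack op=0xb2:8|rd=2:2|imm=1629931:22 = 0xb298deeb; little→ eb de 98 b2
line 9 (adi): pack op=0x4:8|rd=3:2|imm=89329:22 = 0x04c15cf1; little→ f1 5c c1 04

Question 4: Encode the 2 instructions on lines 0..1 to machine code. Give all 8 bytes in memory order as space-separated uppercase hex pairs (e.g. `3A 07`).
0. bra fields op=0xa8:8|imm=8:24 → word a8000008h → 08 00 00 a8
1. minus fields op=0xed:8|rd=1:2|rs=2:2|pad=0:20 → word ed600000h → 00 00 60 ed

08 00 00 A8 00 00 60 ED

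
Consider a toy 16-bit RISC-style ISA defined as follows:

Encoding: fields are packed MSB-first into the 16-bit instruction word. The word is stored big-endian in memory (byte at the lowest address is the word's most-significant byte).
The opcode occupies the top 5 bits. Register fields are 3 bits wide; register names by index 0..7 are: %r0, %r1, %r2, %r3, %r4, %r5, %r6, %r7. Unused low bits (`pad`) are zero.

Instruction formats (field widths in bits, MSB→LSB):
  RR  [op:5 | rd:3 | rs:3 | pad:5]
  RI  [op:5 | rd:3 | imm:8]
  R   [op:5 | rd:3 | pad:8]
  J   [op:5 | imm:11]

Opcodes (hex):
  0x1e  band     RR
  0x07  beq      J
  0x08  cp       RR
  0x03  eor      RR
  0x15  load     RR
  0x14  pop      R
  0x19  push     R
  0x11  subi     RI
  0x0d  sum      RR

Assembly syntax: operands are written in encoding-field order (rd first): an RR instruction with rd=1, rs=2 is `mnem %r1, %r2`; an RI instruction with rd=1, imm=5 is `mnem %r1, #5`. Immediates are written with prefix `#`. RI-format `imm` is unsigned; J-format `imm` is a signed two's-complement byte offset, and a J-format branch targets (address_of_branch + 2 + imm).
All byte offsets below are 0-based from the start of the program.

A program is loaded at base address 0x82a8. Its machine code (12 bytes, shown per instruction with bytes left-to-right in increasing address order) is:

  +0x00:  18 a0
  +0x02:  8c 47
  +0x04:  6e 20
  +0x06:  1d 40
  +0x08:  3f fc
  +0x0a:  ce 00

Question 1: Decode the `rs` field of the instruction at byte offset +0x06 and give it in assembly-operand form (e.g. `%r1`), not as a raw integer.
+0x06: 1d 40 ⇒ word 0x1d40 (big)
  opcode bits[15:11]=0x3: eor/RR
  rd: (w>>8)&0x7=0x5 → %r5
  rs: (w>>5)&0x7=0x2 → %r2

%r2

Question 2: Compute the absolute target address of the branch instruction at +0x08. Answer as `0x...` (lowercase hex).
+0x08: 3f fc ⇒ word 0x3ffc (big)
  opcode bits[15:11]=0x7: beq/J
  [10:0] imm=2044 (s11→-4) = #-4
  target = base 0x82a8 + off 0x08 + 2 + imm -4 = 0x82ae

0x82ae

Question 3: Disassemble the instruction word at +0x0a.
off 0x0a: read ce 00 as big → 0xce00
  opcode bits[15:11]=0x19: push/R
  rd@[10:8]=0x6 ⇒ %r6

push %r6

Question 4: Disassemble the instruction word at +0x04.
[04] 6e 20 → 0x6e20
  opcode bits[15:11]=0xd: sum/RR
  [10:8] rd=6 = %r6
  [7:5] rs=1 = %r1

sum %r6, %r1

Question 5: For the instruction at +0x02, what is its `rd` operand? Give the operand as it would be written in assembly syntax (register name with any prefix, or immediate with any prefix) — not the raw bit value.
off 0x02: read 8c 47 as big → 0x8c47
  top 5b → 0x11 → subi [RI]
  rd@[10:8]=0x4 ⇒ %r4
  imm@[7:0]=0x47 ⇒ #71

%r4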